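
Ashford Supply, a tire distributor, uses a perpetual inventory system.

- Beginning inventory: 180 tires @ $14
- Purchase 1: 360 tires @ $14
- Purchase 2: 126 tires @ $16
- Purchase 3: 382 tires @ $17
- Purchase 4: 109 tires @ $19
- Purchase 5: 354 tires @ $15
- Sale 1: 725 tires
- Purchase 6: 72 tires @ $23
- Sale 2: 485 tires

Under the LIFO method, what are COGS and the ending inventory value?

Sale 1 (725) [LIFO — newest first]: 354 @ $15 + 109 @ $19 + 262 @ $17 = $11,835
Sale 2 (485) [LIFO — newest first]: 72 @ $23 + 120 @ $17 + 126 @ $16 + 167 @ $14 = $8,050
Total COGS = $11,835 + $8,050 = $19,885
Ending inventory: 180 @ $14 + 193 @ $14 = $5,222

COGS = $19,885; ending inventory = $5,222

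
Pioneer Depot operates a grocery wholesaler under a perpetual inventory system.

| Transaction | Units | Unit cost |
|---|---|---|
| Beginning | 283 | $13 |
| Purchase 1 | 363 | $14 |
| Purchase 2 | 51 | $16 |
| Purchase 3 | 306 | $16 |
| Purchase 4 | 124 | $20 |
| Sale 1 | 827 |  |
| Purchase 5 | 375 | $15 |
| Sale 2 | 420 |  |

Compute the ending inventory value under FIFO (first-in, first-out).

Sale 1 (827) [FIFO — oldest first]: 283 @ $13 + 363 @ $14 + 51 @ $16 + 130 @ $16 = $11,657
Sale 2 (420) [FIFO — oldest first]: 176 @ $16 + 124 @ $20 + 120 @ $15 = $7,096
Total COGS = $11,657 + $7,096 = $18,753
Ending inventory: 255 @ $15 = $3,825

Ending inventory = $3,825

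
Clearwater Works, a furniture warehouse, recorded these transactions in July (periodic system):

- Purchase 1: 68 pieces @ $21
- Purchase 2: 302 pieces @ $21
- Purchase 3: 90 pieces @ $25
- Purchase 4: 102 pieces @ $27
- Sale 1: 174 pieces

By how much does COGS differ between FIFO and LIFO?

$900

FIFO COGS: 68 @ $21 + 106 @ $21 = $3,654
LIFO COGS: 102 @ $27 + 72 @ $25 = $4,554
Difference = |$3,654 − $4,554| = $900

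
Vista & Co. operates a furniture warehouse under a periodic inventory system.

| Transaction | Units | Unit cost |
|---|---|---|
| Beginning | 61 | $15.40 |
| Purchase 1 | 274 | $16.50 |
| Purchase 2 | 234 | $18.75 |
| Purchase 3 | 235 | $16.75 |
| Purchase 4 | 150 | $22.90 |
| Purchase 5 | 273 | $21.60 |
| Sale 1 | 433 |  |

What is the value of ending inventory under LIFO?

Ending inventory = $13,616.65

Sale 1 (433) [LIFO — newest first]: 273 @ $21.60 + 150 @ $22.90 + 10 @ $16.75 = $9,499.30
Ending inventory: 61 @ $15.40 + 274 @ $16.50 + 234 @ $18.75 + 225 @ $16.75 = $13,616.65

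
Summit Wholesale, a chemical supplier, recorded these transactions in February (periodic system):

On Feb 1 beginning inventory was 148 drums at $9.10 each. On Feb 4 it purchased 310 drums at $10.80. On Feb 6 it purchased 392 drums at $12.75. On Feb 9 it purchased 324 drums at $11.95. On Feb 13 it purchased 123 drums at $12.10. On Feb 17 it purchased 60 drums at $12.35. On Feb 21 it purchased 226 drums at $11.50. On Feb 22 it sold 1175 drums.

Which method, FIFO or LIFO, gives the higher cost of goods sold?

LIFO

FIFO COGS: 148 @ $9.10 + 310 @ $10.80 + 392 @ $12.75 + 324 @ $11.95 + 1 @ $12.10 = $13,576.70
LIFO COGS: 226 @ $11.50 + 60 @ $12.35 + 123 @ $12.10 + 324 @ $11.95 + 392 @ $12.75 + 50 @ $10.80 = $14,238.10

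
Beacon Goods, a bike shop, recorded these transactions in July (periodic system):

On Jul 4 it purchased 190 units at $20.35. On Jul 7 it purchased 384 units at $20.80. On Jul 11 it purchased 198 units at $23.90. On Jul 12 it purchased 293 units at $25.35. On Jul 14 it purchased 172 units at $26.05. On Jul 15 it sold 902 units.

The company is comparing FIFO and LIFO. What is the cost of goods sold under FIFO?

COGS = $19,881.40

FIFO COGS: 190 @ $20.35 + 384 @ $20.80 + 198 @ $23.90 + 130 @ $25.35 = $19,881.40
LIFO COGS: 172 @ $26.05 + 293 @ $25.35 + 198 @ $23.90 + 239 @ $20.80 = $21,611.55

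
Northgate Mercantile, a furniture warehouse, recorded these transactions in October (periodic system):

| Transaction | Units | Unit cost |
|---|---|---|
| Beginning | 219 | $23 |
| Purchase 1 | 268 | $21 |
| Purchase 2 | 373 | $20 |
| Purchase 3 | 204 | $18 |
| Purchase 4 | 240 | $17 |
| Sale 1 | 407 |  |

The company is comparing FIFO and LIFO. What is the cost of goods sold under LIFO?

COGS = $7,086

FIFO COGS: 219 @ $23 + 188 @ $21 = $8,985
LIFO COGS: 240 @ $17 + 167 @ $18 = $7,086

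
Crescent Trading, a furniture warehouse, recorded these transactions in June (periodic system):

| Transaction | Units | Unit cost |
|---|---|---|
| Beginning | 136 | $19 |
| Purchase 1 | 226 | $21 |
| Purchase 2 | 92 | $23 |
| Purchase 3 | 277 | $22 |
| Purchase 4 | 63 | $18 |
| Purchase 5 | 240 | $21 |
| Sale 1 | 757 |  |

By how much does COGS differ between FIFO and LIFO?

FIFO COGS: 136 @ $19 + 226 @ $21 + 92 @ $23 + 277 @ $22 + 26 @ $18 = $16,008
LIFO COGS: 240 @ $21 + 63 @ $18 + 277 @ $22 + 92 @ $23 + 85 @ $21 = $16,169
Difference = |$16,008 − $16,169| = $161

$161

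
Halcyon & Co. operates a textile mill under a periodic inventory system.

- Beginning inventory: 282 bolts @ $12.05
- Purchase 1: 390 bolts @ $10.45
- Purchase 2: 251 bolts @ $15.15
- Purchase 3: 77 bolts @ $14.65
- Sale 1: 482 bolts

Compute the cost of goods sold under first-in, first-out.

Sale 1 (482) [FIFO — oldest first]: 282 @ $12.05 + 200 @ $10.45 = $5,488.10
Ending inventory: 190 @ $10.45 + 251 @ $15.15 + 77 @ $14.65 = $6,916.20

COGS = $5,488.10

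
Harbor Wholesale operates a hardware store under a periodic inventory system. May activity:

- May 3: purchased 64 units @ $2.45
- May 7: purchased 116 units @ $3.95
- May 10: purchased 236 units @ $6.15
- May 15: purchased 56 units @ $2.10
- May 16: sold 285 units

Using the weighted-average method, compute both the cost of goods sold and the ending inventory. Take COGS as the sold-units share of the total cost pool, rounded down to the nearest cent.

COGS = $1,318.72; ending inventory = $865.28

May 16, sell 285: 285/472 × $2,184.00 → $1,318.72
Ending inventory (cost pool remaining) = $865.28
Check: goods available $2,184.00 = COGS $1,318.72 + ending $865.28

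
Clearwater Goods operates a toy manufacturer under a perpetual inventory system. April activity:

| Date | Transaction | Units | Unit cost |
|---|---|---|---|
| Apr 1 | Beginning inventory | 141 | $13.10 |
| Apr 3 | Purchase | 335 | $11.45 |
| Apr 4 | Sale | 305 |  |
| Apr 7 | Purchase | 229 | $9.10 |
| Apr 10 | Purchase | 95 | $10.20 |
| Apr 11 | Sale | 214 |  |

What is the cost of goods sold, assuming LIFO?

Apr 4, 305 sold [LIFO — newest first]: 305 @ $11.45 = $3,492.25
Apr 11, 214 sold [LIFO — newest first]: 95 @ $10.20 + 119 @ $9.10 = $2,051.90
Total COGS = $3,492.25 + $2,051.90 = $5,544.15
Ending inventory: 141 @ $13.10 + 30 @ $11.45 + 110 @ $9.10 = $3,191.60

COGS = $5,544.15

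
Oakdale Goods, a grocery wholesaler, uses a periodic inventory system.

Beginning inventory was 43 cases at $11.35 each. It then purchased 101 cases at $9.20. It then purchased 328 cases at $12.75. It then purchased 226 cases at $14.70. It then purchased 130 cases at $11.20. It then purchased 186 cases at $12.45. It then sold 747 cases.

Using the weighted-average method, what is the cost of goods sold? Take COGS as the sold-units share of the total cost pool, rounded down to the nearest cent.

COGS = $9,350.87

Sale 1, sell 747: 747/1014 × $12,693.15 → $9,350.87
Ending inventory (cost pool remaining) = $3,342.28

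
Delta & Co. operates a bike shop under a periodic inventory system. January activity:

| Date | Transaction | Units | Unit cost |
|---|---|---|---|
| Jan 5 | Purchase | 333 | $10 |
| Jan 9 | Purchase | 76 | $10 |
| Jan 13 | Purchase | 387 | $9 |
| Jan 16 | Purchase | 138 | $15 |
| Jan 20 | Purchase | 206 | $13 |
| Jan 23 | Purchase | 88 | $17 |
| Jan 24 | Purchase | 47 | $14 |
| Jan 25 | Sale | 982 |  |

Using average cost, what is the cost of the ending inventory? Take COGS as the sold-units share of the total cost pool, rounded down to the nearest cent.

Jan 25, sell 982: 982/1275 × $14,475.00 → $11,148.58
Ending inventory (cost pool remaining) = $3,326.42
Check: goods available $14,475.00 = COGS $11,148.58 + ending $3,326.42

Ending inventory = $3,326.42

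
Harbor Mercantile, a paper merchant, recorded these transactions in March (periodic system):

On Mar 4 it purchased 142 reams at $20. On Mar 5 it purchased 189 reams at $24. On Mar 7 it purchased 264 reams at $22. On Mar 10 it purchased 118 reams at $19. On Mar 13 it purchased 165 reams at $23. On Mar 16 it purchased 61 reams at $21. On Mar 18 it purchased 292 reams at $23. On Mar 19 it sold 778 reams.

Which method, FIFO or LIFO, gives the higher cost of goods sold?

FIFO COGS: 142 @ $20 + 189 @ $24 + 264 @ $22 + 118 @ $19 + 65 @ $23 = $16,921
LIFO COGS: 292 @ $23 + 61 @ $21 + 165 @ $23 + 118 @ $19 + 142 @ $22 = $17,158

LIFO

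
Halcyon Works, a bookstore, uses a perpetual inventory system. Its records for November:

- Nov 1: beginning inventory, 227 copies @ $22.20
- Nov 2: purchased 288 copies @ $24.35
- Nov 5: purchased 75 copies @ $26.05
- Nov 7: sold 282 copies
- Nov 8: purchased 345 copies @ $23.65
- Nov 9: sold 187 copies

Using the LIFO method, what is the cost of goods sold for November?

COGS = $11,416.75

Nov 7, 282 sold [LIFO — newest first]: 75 @ $26.05 + 207 @ $24.35 = $6,994.20
Nov 9, 187 sold [LIFO — newest first]: 187 @ $23.65 = $4,422.55
Total COGS = $6,994.20 + $4,422.55 = $11,416.75
Ending inventory: 227 @ $22.20 + 81 @ $24.35 + 158 @ $23.65 = $10,748.45
Check: goods available $22,165.20 = COGS $11,416.75 + ending $10,748.45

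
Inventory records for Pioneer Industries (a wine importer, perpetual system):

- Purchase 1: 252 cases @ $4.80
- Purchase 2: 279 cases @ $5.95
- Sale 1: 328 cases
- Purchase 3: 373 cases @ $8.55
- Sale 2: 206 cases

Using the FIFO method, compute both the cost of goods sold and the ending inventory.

COGS = $2,895.30; ending inventory = $3,163.50

Sale 1 (328) [FIFO — oldest first]: 252 @ $4.80 + 76 @ $5.95 = $1,661.80
Sale 2 (206) [FIFO — oldest first]: 203 @ $5.95 + 3 @ $8.55 = $1,233.50
Total COGS = $1,661.80 + $1,233.50 = $2,895.30
Ending inventory: 370 @ $8.55 = $3,163.50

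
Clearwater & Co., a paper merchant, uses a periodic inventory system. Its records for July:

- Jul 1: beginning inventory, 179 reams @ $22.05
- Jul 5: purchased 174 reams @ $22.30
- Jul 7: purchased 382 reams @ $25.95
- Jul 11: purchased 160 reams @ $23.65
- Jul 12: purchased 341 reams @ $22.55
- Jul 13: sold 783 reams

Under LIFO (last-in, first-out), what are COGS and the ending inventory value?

COGS = $18,791.45; ending inventory = $10,422.15

Jul 13, 783 sold [LIFO — newest first]: 341 @ $22.55 + 160 @ $23.65 + 282 @ $25.95 = $18,791.45
Ending inventory: 179 @ $22.05 + 174 @ $22.30 + 100 @ $25.95 = $10,422.15
Check: goods available $29,213.60 = COGS $18,791.45 + ending $10,422.15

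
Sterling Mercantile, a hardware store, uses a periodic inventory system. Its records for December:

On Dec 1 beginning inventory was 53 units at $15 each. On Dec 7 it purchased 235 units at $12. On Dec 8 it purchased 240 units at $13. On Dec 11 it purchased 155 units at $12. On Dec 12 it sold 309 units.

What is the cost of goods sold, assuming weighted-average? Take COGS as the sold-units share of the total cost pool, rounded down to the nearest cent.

Dec 12, sell 309: 309/683 × $8,595.00 → $3,888.51
Ending inventory (cost pool remaining) = $4,706.49

COGS = $3,888.51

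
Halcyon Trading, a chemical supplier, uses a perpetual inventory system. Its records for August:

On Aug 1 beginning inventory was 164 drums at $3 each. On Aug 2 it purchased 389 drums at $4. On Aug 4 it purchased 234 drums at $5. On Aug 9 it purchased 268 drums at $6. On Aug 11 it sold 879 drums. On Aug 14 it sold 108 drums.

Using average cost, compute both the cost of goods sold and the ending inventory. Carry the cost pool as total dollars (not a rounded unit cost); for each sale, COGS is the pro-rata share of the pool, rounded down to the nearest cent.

COGS = $4,514.93; ending inventory = $311.07

After Aug 1: 164 on hand, pool $492.00 (≈ $3.0000 each)
After Aug 2: 553 on hand, pool $2,048.00 (≈ $3.7034 each)
After Aug 4: 787 on hand, pool $3,218.00 (≈ $4.0889 each)
After Aug 9: 1055 on hand, pool $4,826.00 (≈ $4.5744 each)
Aug 11, sell 879: 879/1055 × $4,826.00 → $4,020.90
Aug 14, sell 108: 108/176 × $805.10 → $494.03
Total COGS = $4,020.90 + $494.03 = $4,514.93
Ending inventory (cost pool remaining) = $311.07
Check: goods available $4,826.00 = COGS $4,514.93 + ending $311.07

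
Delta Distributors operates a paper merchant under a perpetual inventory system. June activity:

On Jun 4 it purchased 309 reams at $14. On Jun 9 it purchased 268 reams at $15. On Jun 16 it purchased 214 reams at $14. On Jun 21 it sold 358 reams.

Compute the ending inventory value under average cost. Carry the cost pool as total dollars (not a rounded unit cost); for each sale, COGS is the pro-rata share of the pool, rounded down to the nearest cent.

Ending inventory = $6,208.71

After Jun 4: 309 on hand, pool $4,326.00 (≈ $14.0000 each)
After Jun 9: 577 on hand, pool $8,346.00 (≈ $14.4645 each)
After Jun 16: 791 on hand, pool $11,342.00 (≈ $14.3388 each)
Jun 21, sell 358: 358/791 × $11,342.00 → $5,133.29
Ending inventory (cost pool remaining) = $6,208.71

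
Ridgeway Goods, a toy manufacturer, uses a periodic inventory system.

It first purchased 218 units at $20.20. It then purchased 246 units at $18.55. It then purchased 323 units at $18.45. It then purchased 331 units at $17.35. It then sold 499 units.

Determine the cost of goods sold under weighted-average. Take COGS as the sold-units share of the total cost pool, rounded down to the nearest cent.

COGS = $9,225.29

Sale 1, sell 499: 499/1118 × $20,669.10 → $9,225.29
Ending inventory (cost pool remaining) = $11,443.81
Check: goods available $20,669.10 = COGS $9,225.29 + ending $11,443.81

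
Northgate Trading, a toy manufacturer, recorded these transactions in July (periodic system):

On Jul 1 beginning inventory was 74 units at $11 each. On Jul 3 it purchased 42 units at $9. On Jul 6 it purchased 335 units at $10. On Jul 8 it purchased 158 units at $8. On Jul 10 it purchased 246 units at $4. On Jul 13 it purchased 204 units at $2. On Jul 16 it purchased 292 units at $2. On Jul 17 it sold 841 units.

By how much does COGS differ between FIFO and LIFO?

$3,966

FIFO COGS: 74 @ $11 + 42 @ $9 + 335 @ $10 + 158 @ $8 + 232 @ $4 = $6,734
LIFO COGS: 292 @ $2 + 204 @ $2 + 246 @ $4 + 99 @ $8 = $2,768
Difference = |$6,734 − $2,768| = $3,966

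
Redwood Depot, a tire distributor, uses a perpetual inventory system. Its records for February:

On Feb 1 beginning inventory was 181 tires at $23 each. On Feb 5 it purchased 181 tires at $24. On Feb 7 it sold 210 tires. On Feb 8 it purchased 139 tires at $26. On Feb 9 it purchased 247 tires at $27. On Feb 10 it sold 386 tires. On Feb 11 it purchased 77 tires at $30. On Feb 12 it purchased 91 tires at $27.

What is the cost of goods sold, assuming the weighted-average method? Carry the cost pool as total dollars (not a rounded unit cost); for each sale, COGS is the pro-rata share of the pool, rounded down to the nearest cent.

After Feb 1: 181 on hand, pool $4,163.00 (≈ $23.0000 each)
After Feb 5: 362 on hand, pool $8,507.00 (≈ $23.5000 each)
Feb 7, sell 210: 210/362 × $8,507.00 → $4,935.00
After Feb 8: 291 on hand, pool $7,186.00 (≈ $24.6942 each)
After Feb 9: 538 on hand, pool $13,855.00 (≈ $25.7528 each)
Feb 10, sell 386: 386/538 × $13,855.00 → $9,940.57
After Feb 11: 229 on hand, pool $6,224.43 (≈ $27.1809 each)
After Feb 12: 320 on hand, pool $8,681.43 (≈ $27.1295 each)
Total COGS = $4,935.00 + $9,940.57 = $14,875.57
Ending inventory (cost pool remaining) = $8,681.43

COGS = $14,875.57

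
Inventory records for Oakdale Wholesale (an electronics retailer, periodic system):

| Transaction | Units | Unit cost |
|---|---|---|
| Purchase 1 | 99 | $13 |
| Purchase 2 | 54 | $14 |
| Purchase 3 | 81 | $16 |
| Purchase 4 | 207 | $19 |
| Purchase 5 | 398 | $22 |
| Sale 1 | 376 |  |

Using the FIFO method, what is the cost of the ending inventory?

Ending inventory = $9,991

Sale 1 (376) [FIFO — oldest first]: 99 @ $13 + 54 @ $14 + 81 @ $16 + 142 @ $19 = $6,037
Ending inventory: 65 @ $19 + 398 @ $22 = $9,991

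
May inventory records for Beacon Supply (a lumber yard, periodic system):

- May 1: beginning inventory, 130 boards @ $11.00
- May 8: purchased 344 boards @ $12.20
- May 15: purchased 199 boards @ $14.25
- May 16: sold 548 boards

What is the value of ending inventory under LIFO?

Ending inventory = $1,375.00

May 16, 548 sold [LIFO — newest first]: 199 @ $14.25 + 344 @ $12.20 + 5 @ $11.00 = $7,087.55
Ending inventory: 125 @ $11.00 = $1,375.00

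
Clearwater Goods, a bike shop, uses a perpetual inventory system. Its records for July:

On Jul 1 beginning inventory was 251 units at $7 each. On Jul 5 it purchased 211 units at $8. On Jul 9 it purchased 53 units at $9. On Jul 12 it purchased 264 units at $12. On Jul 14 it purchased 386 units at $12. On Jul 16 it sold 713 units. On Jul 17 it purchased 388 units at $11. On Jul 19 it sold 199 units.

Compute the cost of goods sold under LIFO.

COGS = $10,546

Jul 16, 713 sold [LIFO — newest first]: 386 @ $12 + 264 @ $12 + 53 @ $9 + 10 @ $8 = $8,357
Jul 19, 199 sold [LIFO — newest first]: 199 @ $11 = $2,189
Total COGS = $8,357 + $2,189 = $10,546
Ending inventory: 251 @ $7 + 201 @ $8 + 189 @ $11 = $5,444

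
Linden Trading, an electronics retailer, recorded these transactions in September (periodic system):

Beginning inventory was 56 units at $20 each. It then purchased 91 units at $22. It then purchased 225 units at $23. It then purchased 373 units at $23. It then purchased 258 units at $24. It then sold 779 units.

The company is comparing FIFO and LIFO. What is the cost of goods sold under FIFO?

FIFO COGS: 56 @ $20 + 91 @ $22 + 225 @ $23 + 373 @ $23 + 34 @ $24 = $17,692
LIFO COGS: 258 @ $24 + 373 @ $23 + 148 @ $23 = $18,175

COGS = $17,692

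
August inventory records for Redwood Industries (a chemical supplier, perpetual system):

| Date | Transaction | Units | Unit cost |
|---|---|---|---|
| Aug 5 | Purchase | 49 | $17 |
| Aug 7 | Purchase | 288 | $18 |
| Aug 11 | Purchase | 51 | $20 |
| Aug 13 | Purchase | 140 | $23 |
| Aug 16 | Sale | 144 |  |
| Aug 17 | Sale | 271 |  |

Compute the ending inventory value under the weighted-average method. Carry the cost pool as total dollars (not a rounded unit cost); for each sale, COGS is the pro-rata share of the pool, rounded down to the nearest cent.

After Aug 5: 49 on hand, pool $833.00 (≈ $17.0000 each)
After Aug 7: 337 on hand, pool $6,017.00 (≈ $17.8546 each)
After Aug 11: 388 on hand, pool $7,037.00 (≈ $18.1366 each)
After Aug 13: 528 on hand, pool $10,257.00 (≈ $19.4261 each)
Aug 16, sell 144: 144/528 × $10,257.00 → $2,797.36
Aug 17, sell 271: 271/384 × $7,459.64 → $5,264.48
Total COGS = $2,797.36 + $5,264.48 = $8,061.84
Ending inventory (cost pool remaining) = $2,195.16
Check: goods available $10,257.00 = COGS $8,061.84 + ending $2,195.16

Ending inventory = $2,195.16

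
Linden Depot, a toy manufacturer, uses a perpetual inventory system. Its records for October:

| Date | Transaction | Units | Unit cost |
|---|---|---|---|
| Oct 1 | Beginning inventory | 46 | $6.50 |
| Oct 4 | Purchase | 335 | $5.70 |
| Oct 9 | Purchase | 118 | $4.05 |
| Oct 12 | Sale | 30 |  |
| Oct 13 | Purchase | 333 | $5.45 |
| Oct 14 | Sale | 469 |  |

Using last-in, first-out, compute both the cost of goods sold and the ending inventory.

Oct 12, 30 sold [LIFO — newest first]: 30 @ $4.05 = $121.50
Oct 14, 469 sold [LIFO — newest first]: 333 @ $5.45 + 88 @ $4.05 + 48 @ $5.70 = $2,444.85
Total COGS = $121.50 + $2,444.85 = $2,566.35
Ending inventory: 46 @ $6.50 + 287 @ $5.70 = $1,934.90

COGS = $2,566.35; ending inventory = $1,934.90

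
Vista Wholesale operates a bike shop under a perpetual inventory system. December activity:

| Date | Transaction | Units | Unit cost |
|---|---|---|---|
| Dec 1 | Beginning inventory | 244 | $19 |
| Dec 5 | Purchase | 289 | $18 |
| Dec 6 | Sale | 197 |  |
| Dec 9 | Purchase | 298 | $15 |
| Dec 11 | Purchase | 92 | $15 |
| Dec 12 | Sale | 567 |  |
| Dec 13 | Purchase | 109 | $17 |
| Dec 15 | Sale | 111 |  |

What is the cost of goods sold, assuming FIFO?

Dec 6, 197 sold [FIFO — oldest first]: 197 @ $19 = $3,743
Dec 12, 567 sold [FIFO — oldest first]: 47 @ $19 + 289 @ $18 + 231 @ $15 = $9,560
Dec 15, 111 sold [FIFO — oldest first]: 67 @ $15 + 44 @ $15 = $1,665
Total COGS = $3,743 + $9,560 + $1,665 = $14,968
Ending inventory: 48 @ $15 + 109 @ $17 = $2,573

COGS = $14,968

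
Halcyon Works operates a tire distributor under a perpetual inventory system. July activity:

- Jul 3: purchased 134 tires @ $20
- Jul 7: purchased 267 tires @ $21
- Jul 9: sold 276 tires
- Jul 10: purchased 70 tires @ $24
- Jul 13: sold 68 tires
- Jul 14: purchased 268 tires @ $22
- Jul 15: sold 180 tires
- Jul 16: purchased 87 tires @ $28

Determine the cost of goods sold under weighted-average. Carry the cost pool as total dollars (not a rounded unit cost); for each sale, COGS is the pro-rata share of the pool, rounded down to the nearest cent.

COGS = $11,142.48

After Jul 3: 134 on hand, pool $2,680.00 (≈ $20.0000 each)
After Jul 7: 401 on hand, pool $8,287.00 (≈ $20.6658 each)
Jul 9, sell 276: 276/401 × $8,287.00 → $5,703.77
After Jul 10: 195 on hand, pool $4,263.23 (≈ $21.8627 each)
Jul 13, sell 68: 68/195 × $4,263.23 → $1,486.66
After Jul 14: 395 on hand, pool $8,672.57 (≈ $21.9559 each)
Jul 15, sell 180: 180/395 × $8,672.57 → $3,952.05
After Jul 16: 302 on hand, pool $7,156.52 (≈ $23.6971 each)
Total COGS = $5,703.77 + $1,486.66 + $3,952.05 = $11,142.48
Ending inventory (cost pool remaining) = $7,156.52
Check: goods available $18,299.00 = COGS $11,142.48 + ending $7,156.52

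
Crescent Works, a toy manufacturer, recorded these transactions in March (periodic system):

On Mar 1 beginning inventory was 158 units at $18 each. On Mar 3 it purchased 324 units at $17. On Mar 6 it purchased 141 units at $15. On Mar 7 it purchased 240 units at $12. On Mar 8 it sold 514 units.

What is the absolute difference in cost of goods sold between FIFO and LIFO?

FIFO COGS: 158 @ $18 + 324 @ $17 + 32 @ $15 = $8,832
LIFO COGS: 240 @ $12 + 141 @ $15 + 133 @ $17 = $7,256
Difference = |$8,832 − $7,256| = $1,576

$1,576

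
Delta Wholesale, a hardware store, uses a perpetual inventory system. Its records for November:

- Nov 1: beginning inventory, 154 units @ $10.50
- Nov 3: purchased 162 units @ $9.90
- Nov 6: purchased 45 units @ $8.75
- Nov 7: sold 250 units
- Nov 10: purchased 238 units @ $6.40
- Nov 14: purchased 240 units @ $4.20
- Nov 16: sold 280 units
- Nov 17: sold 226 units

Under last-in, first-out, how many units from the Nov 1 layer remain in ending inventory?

83

Nov 7, 250 sold [LIFO — newest first]: 45 @ $8.75 + 162 @ $9.90 + 43 @ $10.50 = $2,449.05
Nov 16, 280 sold [LIFO — newest first]: 240 @ $4.20 + 40 @ $6.40 = $1,264.00
Nov 17, 226 sold [LIFO — newest first]: 198 @ $6.40 + 28 @ $10.50 = $1,561.20
Total COGS = $2,449.05 + $1,264.00 + $1,561.20 = $5,274.25
Ending inventory: 83 @ $10.50 = $871.50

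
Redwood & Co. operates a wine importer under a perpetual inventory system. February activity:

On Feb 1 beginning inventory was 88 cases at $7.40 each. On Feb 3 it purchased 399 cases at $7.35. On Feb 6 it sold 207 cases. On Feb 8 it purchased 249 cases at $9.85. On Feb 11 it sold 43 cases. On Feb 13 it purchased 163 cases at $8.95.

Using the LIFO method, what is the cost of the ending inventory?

Feb 6, 207 sold [LIFO — newest first]: 207 @ $7.35 = $1,521.45
Feb 11, 43 sold [LIFO — newest first]: 43 @ $9.85 = $423.55
Total COGS = $1,521.45 + $423.55 = $1,945.00
Ending inventory: 88 @ $7.40 + 192 @ $7.35 + 206 @ $9.85 + 163 @ $8.95 = $5,550.35

Ending inventory = $5,550.35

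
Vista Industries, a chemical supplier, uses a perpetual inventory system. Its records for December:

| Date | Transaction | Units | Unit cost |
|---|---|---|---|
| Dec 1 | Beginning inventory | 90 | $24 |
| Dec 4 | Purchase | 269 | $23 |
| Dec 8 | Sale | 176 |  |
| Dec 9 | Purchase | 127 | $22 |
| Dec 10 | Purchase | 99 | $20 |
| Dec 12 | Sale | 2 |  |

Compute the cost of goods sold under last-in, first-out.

COGS = $4,088

Dec 8, 176 sold [LIFO — newest first]: 176 @ $23 = $4,048
Dec 12, 2 sold [LIFO — newest first]: 2 @ $20 = $40
Total COGS = $4,048 + $40 = $4,088
Ending inventory: 90 @ $24 + 93 @ $23 + 127 @ $22 + 97 @ $20 = $9,033
Check: goods available $13,121 = COGS $4,088 + ending $9,033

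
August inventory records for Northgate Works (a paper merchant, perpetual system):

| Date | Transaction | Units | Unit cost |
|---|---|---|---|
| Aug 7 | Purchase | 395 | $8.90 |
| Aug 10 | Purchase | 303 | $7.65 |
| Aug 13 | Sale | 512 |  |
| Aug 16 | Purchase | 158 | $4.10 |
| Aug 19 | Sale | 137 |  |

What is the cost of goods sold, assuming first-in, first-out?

COGS = $5,458.60

Aug 13, 512 sold [FIFO — oldest first]: 395 @ $8.90 + 117 @ $7.65 = $4,410.55
Aug 19, 137 sold [FIFO — oldest first]: 137 @ $7.65 = $1,048.05
Total COGS = $4,410.55 + $1,048.05 = $5,458.60
Ending inventory: 49 @ $7.65 + 158 @ $4.10 = $1,022.65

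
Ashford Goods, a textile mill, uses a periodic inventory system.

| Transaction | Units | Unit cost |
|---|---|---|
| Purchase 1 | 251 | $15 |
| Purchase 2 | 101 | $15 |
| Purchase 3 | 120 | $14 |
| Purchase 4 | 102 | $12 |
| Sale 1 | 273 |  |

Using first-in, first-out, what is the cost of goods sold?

COGS = $4,095

Sale 1 (273) [FIFO — oldest first]: 251 @ $15 + 22 @ $15 = $4,095
Ending inventory: 79 @ $15 + 120 @ $14 + 102 @ $12 = $4,089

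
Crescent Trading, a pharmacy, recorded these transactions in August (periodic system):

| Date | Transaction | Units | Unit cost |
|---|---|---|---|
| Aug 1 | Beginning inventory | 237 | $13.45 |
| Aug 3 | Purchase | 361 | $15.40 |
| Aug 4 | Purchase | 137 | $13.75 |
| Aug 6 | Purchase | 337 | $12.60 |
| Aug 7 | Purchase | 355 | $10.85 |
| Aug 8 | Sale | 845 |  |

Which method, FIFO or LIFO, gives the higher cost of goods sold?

FIFO

FIFO COGS: 237 @ $13.45 + 361 @ $15.40 + 137 @ $13.75 + 110 @ $12.60 = $12,016.80
LIFO COGS: 355 @ $10.85 + 337 @ $12.60 + 137 @ $13.75 + 16 @ $15.40 = $10,228.10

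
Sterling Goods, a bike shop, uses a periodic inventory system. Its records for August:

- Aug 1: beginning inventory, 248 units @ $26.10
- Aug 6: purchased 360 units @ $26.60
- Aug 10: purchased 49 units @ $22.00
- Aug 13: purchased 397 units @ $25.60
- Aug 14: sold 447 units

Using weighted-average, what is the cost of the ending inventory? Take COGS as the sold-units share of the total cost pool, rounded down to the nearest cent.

Ending inventory = $15,716.35

Aug 14, sell 447: 447/1054 × $27,290.00 → $11,573.65
Ending inventory (cost pool remaining) = $15,716.35
Check: goods available $27,290.00 = COGS $11,573.65 + ending $15,716.35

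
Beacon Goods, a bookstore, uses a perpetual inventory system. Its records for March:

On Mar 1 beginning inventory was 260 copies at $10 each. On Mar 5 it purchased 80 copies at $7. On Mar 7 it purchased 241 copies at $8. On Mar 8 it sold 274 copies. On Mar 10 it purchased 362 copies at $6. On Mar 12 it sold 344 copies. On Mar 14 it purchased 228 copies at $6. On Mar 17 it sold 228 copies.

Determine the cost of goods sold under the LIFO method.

COGS = $5,591

Mar 8, 274 sold [LIFO — newest first]: 241 @ $8 + 33 @ $7 = $2,159
Mar 12, 344 sold [LIFO — newest first]: 344 @ $6 = $2,064
Mar 17, 228 sold [LIFO — newest first]: 228 @ $6 = $1,368
Total COGS = $2,159 + $2,064 + $1,368 = $5,591
Ending inventory: 260 @ $10 + 47 @ $7 + 18 @ $6 = $3,037
Check: goods available $8,628 = COGS $5,591 + ending $3,037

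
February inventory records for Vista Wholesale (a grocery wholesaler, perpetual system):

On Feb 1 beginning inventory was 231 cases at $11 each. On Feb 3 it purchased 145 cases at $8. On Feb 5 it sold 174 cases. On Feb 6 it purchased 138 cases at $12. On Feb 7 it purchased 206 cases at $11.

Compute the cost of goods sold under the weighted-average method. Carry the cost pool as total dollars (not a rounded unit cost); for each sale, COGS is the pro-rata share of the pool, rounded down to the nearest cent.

After Feb 1: 231 on hand, pool $2,541.00 (≈ $11.0000 each)
After Feb 3: 376 on hand, pool $3,701.00 (≈ $9.8431 each)
Feb 5, sell 174: 174/376 × $3,701.00 → $1,712.69
After Feb 6: 340 on hand, pool $3,644.31 (≈ $10.7186 each)
After Feb 7: 546 on hand, pool $5,910.31 (≈ $10.8247 each)
Ending inventory (cost pool remaining) = $5,910.31

COGS = $1,712.69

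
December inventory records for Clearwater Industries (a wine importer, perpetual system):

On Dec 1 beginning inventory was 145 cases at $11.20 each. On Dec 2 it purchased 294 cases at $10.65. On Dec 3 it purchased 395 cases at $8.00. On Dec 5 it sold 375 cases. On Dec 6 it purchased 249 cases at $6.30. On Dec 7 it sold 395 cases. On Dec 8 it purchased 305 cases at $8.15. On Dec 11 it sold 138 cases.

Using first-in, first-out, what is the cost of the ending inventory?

Dec 5, 375 sold [FIFO — oldest first]: 145 @ $11.20 + 230 @ $10.65 = $4,073.50
Dec 7, 395 sold [FIFO — oldest first]: 64 @ $10.65 + 331 @ $8.00 = $3,329.60
Dec 11, 138 sold [FIFO — oldest first]: 64 @ $8.00 + 74 @ $6.30 = $978.20
Total COGS = $4,073.50 + $3,329.60 + $978.20 = $8,381.30
Ending inventory: 175 @ $6.30 + 305 @ $8.15 = $3,588.25

Ending inventory = $3,588.25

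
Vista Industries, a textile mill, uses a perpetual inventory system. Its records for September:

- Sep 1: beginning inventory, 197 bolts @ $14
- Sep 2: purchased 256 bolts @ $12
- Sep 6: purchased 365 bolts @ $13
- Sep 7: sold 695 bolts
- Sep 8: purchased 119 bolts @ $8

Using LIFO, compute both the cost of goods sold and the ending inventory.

Sep 7, 695 sold [LIFO — newest first]: 365 @ $13 + 256 @ $12 + 74 @ $14 = $8,853
Ending inventory: 123 @ $14 + 119 @ $8 = $2,674

COGS = $8,853; ending inventory = $2,674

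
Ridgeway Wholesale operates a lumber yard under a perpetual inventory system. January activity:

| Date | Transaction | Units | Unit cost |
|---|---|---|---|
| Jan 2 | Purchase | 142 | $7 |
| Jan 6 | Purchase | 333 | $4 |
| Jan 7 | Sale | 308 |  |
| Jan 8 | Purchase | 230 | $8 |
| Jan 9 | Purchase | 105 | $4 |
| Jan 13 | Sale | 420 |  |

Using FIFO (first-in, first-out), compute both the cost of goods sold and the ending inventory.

COGS = $4,258; ending inventory = $328

Jan 7, 308 sold [FIFO — oldest first]: 142 @ $7 + 166 @ $4 = $1,658
Jan 13, 420 sold [FIFO — oldest first]: 167 @ $4 + 230 @ $8 + 23 @ $4 = $2,600
Total COGS = $1,658 + $2,600 = $4,258
Ending inventory: 82 @ $4 = $328
Check: goods available $4,586 = COGS $4,258 + ending $328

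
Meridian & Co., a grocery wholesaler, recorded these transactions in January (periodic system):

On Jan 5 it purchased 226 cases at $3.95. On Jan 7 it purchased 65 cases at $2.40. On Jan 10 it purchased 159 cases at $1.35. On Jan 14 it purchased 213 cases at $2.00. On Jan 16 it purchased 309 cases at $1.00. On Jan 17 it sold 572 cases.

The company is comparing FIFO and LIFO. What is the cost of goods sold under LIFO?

FIFO COGS: 226 @ $3.95 + 65 @ $2.40 + 159 @ $1.35 + 122 @ $2.00 = $1,507.35
LIFO COGS: 309 @ $1.00 + 213 @ $2.00 + 50 @ $1.35 = $802.50

COGS = $802.50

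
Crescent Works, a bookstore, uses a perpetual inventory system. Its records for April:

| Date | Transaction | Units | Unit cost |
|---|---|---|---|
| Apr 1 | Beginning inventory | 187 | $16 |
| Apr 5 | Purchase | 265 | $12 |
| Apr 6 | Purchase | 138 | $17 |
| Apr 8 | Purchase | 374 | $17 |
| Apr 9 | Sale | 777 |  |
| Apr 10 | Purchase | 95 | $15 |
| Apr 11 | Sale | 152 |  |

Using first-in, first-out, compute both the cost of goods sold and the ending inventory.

COGS = $14,281; ending inventory = $2,020

Apr 9, 777 sold [FIFO — oldest first]: 187 @ $16 + 265 @ $12 + 138 @ $17 + 187 @ $17 = $11,697
Apr 11, 152 sold [FIFO — oldest first]: 152 @ $17 = $2,584
Total COGS = $11,697 + $2,584 = $14,281
Ending inventory: 35 @ $17 + 95 @ $15 = $2,020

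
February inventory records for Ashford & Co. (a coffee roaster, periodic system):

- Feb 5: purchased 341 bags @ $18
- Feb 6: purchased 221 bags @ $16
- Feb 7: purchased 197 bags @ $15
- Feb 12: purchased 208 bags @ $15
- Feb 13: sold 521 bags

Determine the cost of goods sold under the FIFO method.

Feb 13, 521 sold [FIFO — oldest first]: 341 @ $18 + 180 @ $16 = $9,018
Ending inventory: 41 @ $16 + 197 @ $15 + 208 @ $15 = $6,731
Check: goods available $15,749 = COGS $9,018 + ending $6,731

COGS = $9,018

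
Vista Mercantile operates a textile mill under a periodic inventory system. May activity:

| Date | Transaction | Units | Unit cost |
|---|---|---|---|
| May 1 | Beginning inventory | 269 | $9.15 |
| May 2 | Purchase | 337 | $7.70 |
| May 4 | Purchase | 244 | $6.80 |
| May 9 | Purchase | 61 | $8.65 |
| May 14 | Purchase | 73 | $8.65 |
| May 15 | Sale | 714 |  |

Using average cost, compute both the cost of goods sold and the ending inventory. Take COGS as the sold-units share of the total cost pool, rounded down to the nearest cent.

COGS = $5,713.85; ending inventory = $2,160.70

May 15, sell 714: 714/984 × $7,874.55 → $5,713.85
Ending inventory (cost pool remaining) = $2,160.70
Check: goods available $7,874.55 = COGS $5,713.85 + ending $2,160.70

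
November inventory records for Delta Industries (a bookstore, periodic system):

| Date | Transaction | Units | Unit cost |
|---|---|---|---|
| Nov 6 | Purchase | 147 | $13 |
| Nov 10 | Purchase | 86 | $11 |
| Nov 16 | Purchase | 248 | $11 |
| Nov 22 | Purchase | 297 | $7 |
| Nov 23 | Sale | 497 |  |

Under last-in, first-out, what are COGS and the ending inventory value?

Nov 23, 497 sold [LIFO — newest first]: 297 @ $7 + 200 @ $11 = $4,279
Ending inventory: 147 @ $13 + 86 @ $11 + 48 @ $11 = $3,385
Check: goods available $7,664 = COGS $4,279 + ending $3,385

COGS = $4,279; ending inventory = $3,385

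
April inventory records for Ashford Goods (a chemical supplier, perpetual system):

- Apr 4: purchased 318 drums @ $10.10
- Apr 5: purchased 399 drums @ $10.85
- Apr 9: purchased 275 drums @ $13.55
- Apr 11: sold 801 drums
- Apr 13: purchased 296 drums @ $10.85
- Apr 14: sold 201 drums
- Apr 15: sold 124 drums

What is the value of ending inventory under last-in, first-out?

Ending inventory = $1,636.20

Apr 11, 801 sold [LIFO — newest first]: 275 @ $13.55 + 399 @ $10.85 + 127 @ $10.10 = $9,338.10
Apr 14, 201 sold [LIFO — newest first]: 201 @ $10.85 = $2,180.85
Apr 15, 124 sold [LIFO — newest first]: 95 @ $10.85 + 29 @ $10.10 = $1,323.65
Total COGS = $9,338.10 + $2,180.85 + $1,323.65 = $12,842.60
Ending inventory: 162 @ $10.10 = $1,636.20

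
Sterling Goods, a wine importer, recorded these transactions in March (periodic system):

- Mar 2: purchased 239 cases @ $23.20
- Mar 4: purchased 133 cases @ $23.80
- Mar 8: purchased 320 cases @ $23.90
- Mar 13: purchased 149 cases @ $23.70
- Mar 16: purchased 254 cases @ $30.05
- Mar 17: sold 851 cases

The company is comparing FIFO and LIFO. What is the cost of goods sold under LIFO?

FIFO COGS: 239 @ $23.20 + 133 @ $23.80 + 320 @ $23.90 + 149 @ $23.70 + 10 @ $30.05 = $20,190.00
LIFO COGS: 254 @ $30.05 + 149 @ $23.70 + 320 @ $23.90 + 128 @ $23.80 = $21,858.40

COGS = $21,858.40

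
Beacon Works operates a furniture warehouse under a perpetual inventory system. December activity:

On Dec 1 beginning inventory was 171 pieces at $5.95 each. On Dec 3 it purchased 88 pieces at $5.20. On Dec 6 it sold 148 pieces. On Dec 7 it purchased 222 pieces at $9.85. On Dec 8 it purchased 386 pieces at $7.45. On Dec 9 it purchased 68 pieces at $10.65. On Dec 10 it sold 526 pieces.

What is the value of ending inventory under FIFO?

Dec 6, 148 sold [FIFO — oldest first]: 148 @ $5.95 = $880.60
Dec 10, 526 sold [FIFO — oldest first]: 23 @ $5.95 + 88 @ $5.20 + 222 @ $9.85 + 193 @ $7.45 = $4,219.00
Total COGS = $880.60 + $4,219.00 = $5,099.60
Ending inventory: 193 @ $7.45 + 68 @ $10.65 = $2,162.05
Check: goods available $7,261.65 = COGS $5,099.60 + ending $2,162.05

Ending inventory = $2,162.05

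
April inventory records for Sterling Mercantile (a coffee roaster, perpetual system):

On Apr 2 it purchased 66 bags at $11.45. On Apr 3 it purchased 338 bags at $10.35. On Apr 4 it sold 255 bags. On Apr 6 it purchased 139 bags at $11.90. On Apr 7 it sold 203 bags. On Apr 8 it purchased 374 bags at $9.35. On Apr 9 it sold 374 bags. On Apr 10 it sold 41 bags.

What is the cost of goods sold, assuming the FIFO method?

Apr 4, 255 sold [FIFO — oldest first]: 66 @ $11.45 + 189 @ $10.35 = $2,711.85
Apr 7, 203 sold [FIFO — oldest first]: 149 @ $10.35 + 54 @ $11.90 = $2,184.75
Apr 9, 374 sold [FIFO — oldest first]: 85 @ $11.90 + 289 @ $9.35 = $3,713.65
Apr 10, 41 sold [FIFO — oldest first]: 41 @ $9.35 = $383.35
Total COGS = $2,711.85 + $2,184.75 + $3,713.65 + $383.35 = $8,993.60
Ending inventory: 44 @ $9.35 = $411.40

COGS = $8,993.60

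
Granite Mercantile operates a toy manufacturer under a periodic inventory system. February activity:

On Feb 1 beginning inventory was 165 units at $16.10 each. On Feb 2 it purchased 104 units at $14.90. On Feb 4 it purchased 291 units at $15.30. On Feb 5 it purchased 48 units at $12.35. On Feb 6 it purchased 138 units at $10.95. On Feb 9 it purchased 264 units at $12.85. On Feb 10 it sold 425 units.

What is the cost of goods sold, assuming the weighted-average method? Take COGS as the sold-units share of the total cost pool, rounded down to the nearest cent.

Feb 10, sell 425: 425/1010 × $14,154.70 → $5,956.18
Ending inventory (cost pool remaining) = $8,198.52

COGS = $5,956.18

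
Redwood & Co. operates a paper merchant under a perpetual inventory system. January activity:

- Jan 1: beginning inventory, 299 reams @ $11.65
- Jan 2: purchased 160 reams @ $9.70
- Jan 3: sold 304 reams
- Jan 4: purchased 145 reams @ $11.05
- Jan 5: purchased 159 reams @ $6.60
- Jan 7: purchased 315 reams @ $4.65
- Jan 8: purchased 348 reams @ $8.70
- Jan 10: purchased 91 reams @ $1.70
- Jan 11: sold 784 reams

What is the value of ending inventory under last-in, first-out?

Ending inventory = $4,259.40

Jan 3, 304 sold [LIFO — newest first]: 160 @ $9.70 + 144 @ $11.65 = $3,229.60
Jan 11, 784 sold [LIFO — newest first]: 91 @ $1.70 + 348 @ $8.70 + 315 @ $4.65 + 30 @ $6.60 = $4,845.05
Total COGS = $3,229.60 + $4,845.05 = $8,074.65
Ending inventory: 155 @ $11.65 + 145 @ $11.05 + 129 @ $6.60 = $4,259.40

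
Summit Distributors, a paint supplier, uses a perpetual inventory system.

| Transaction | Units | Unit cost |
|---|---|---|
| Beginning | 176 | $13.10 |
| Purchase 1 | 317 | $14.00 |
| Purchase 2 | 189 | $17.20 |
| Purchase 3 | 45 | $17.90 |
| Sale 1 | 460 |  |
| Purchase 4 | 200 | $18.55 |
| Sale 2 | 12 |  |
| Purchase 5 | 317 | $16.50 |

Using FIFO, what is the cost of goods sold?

Sale 1 (460) [FIFO — oldest first]: 176 @ $13.10 + 284 @ $14.00 = $6,281.60
Sale 2 (12) [FIFO — oldest first]: 12 @ $14.00 = $168.00
Total COGS = $6,281.60 + $168.00 = $6,449.60
Ending inventory: 21 @ $14.00 + 189 @ $17.20 + 45 @ $17.90 + 200 @ $18.55 + 317 @ $16.50 = $13,290.80

COGS = $6,449.60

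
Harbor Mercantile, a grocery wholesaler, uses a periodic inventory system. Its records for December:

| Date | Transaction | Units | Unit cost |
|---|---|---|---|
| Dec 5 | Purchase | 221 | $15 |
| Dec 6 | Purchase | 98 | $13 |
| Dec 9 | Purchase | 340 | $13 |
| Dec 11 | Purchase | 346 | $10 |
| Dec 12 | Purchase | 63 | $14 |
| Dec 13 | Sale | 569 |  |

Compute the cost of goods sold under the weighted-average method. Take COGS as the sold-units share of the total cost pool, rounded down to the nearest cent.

Dec 13, sell 569: 569/1068 × $13,351.00 → $7,113.03
Ending inventory (cost pool remaining) = $6,237.97

COGS = $7,113.03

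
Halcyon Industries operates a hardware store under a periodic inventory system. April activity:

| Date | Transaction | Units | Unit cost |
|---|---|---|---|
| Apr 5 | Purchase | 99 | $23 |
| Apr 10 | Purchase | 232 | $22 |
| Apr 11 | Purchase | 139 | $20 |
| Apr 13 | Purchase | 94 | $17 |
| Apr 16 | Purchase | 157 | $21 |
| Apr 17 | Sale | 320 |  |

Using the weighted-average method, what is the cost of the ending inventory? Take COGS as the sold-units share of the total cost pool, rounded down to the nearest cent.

Apr 17, sell 320: 320/721 × $15,056.00 → $6,682.27
Ending inventory (cost pool remaining) = $8,373.73
Check: goods available $15,056.00 = COGS $6,682.27 + ending $8,373.73

Ending inventory = $8,373.73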